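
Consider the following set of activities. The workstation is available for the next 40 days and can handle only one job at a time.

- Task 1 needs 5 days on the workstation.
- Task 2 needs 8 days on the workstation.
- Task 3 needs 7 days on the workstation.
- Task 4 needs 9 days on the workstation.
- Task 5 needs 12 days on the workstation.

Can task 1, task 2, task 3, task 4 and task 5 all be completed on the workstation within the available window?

No

Running back to back, the jobs need 5 + 8 + 7 + 9 + 12 = 41 days on the workstation.
Since 41 > 40, they cannot all fit.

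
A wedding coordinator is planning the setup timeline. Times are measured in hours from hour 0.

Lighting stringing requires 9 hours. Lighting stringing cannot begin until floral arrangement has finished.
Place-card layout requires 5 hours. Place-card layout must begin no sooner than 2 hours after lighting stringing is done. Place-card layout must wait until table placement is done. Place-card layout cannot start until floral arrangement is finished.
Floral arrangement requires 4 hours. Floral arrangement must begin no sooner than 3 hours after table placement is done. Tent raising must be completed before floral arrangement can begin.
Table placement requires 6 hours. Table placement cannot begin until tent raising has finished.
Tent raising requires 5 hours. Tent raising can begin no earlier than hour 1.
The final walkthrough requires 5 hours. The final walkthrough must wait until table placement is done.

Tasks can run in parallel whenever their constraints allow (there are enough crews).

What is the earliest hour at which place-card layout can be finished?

Tent raising waits on its own release at hour 1, so it starts at hour 1 and finishes at 1 + 5 = hour 6.
After tent raising (finishes hour 6), table placement can start at hour 6 and finishes at hour 12.
Floral arrangement has to wait for table placement (finishes hour 12, plus 3-hour gap → hour 15); tent raising (finishes hour 6). The latest of these is hour 15, so floral arrangement runs hour 15 to 15 + 4 = hour 19.
Lighting stringing cannot begin until floral arrangement (finishes hour 19). It runs from hour 19 to 19 + 9 = hour 28.
For place-card layout: lighting stringing (finishes hour 28, plus 2-hour gap → hour 30); table placement (finishes hour 12); floral arrangement (finishes hour 19). Taking the maximum gives a start of hour 30, and it finishes at 30 + 5 = hour 35.

35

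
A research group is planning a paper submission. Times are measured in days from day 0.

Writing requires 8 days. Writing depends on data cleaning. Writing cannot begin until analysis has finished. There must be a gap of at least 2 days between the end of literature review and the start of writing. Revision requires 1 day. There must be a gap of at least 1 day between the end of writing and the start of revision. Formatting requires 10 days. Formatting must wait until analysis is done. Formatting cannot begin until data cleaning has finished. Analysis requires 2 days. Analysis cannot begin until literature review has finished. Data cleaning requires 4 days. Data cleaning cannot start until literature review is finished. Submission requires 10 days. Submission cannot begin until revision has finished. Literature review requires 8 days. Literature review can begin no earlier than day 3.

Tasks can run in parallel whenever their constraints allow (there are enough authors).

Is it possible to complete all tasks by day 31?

No

Literature review cannot begin until its own release at day 3. It runs from day 3 to 3 + 8 = day 11.
After literature review (finishes day 11), analysis can start at day 11 and finishes at day 13.
Data cleaning cannot begin until literature review (finishes day 11). It runs from day 11 to 11 + 4 = day 15.
Formatting cannot start until analysis (finishes day 13); data cleaning (finishes day 15). The controlling bound is day 15, so formatting finishes at 15 + 10 = day 25.
Writing cannot start until data cleaning (finishes day 15); analysis (finishes day 13); literature review (finishes day 11, plus 2-day gap → day 13). The controlling bound is day 15, so writing finishes at 15 + 8 = day 23.
After writing (finishes day 23, plus 1-day gap → day 24), revision can start at day 24 and finishes at day 25.
Submission waits on revision (finishes day 25), so it starts at day 25 and finishes at 25 + 10 = day 35.
The earliest everything can be done is day 35, which is after the deadline of 31, so it is not possible.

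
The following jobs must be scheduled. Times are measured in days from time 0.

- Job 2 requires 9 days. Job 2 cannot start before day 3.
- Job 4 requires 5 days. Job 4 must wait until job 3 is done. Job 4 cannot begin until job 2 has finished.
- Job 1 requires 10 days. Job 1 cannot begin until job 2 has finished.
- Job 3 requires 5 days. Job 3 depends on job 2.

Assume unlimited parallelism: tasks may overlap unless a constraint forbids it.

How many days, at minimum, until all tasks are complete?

22

Job 2 cannot begin until its own release at day 3. It runs from day 3 to 3 + 9 = day 12.
Job 3 cannot begin until job 2 (finishes day 12). It runs from day 12 to 12 + 5 = day 17.
For job 4: job 3 (finishes day 17); job 2 (finishes day 12). Taking the maximum gives a start of day 17, and it finishes at 17 + 5 = day 22.
Job 1 waits on job 2 (finishes day 12), so it starts at day 12 and finishes at 12 + 10 = day 22.
All tasks are finished once the last one completes. Finish times: Job 1 at 22, Job 2 at 12, Job 3 at 17, Job 4 at 22. The latest is day 22.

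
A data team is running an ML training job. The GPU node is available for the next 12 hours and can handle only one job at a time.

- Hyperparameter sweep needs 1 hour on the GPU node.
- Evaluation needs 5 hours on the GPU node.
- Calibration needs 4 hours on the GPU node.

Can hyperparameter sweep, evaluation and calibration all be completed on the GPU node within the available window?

Yes

Running back to back, the jobs need 1 + 5 + 4 = 10 hours on the GPU node.
Since 10 ≤ 12, they fit within the window.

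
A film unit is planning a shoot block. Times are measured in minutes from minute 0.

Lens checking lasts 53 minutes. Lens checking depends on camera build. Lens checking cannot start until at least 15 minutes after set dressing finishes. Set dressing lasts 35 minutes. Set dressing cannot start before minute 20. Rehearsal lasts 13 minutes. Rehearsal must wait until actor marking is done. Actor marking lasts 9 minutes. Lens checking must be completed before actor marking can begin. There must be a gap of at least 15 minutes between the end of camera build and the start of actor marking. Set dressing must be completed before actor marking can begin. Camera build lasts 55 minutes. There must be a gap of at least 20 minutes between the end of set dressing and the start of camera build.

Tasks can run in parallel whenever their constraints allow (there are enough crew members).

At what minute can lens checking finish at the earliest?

After its own release at minute 20, set dressing can start at minute 20 and finishes at minute 55.
After set dressing (finishes minute 55, plus 20-minute gap → minute 75), camera build can start at minute 75 and finishes at minute 130.
For lens checking: camera build (finishes minute 130); set dressing (finishes minute 55, plus 15-minute gap → minute 70). Taking the maximum gives a start of minute 130, and it finishes at 130 + 53 = minute 183.

183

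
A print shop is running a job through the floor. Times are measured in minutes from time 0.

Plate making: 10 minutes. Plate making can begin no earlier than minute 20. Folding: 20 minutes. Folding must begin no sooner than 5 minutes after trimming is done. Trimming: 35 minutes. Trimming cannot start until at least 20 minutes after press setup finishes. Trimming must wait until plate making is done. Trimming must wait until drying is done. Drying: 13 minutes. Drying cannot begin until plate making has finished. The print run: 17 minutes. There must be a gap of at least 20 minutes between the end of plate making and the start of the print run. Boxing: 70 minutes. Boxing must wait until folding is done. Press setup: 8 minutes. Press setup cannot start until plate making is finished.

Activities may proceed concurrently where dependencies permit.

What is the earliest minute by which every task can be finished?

Plate making waits on its own release at minute 20, so it starts at minute 20 and finishes at 20 + 10 = minute 30.
After plate making (finishes minute 30), drying can start at minute 30 and finishes at minute 43.
After plate making (finishes minute 30, plus 20-minute gap → minute 50), the print run can start at minute 50 and finishes at minute 67.
After plate making (finishes minute 30), press setup can start at minute 30 and finishes at minute 38.
Trimming has to wait for press setup (finishes minute 38, plus 20-minute gap → minute 58); plate making (finishes minute 30); drying (finishes minute 43). The latest of these is minute 58, so trimming runs minute 58 to 58 + 35 = minute 93.
After trimming (finishes minute 93, plus 5-minute gap → minute 98), folding can start at minute 98 and finishes at minute 118.
After folding (finishes minute 118), boxing can start at minute 118 and finishes at minute 188.
All tasks are finished once the last one completes. Finish times: Plate making at 30, Press setup at 38, The print run at 67, Drying at 43, Trimming at 93, Folding at 118, Boxing at 188. The latest is minute 188.

188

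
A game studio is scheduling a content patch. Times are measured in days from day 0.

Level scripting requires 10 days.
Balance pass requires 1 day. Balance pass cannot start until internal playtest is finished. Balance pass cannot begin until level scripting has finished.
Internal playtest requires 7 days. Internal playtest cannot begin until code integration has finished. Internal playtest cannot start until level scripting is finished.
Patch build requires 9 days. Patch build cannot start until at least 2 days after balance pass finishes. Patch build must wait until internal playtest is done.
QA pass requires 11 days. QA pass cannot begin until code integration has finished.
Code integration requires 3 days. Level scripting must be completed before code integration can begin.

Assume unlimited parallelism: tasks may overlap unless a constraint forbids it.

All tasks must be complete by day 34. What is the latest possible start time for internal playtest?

Nothing follows patch build; the deadline of day 34 is its only limit. It must start by 34 − 9 = day 25.
Since patch build (must start by day 25, minus 2-day gap → day 23) depends on it, balance pass must finish by day 23. Backing off its 1-day duration gives a latest start of day 22.
Internal playtest has several dependents: balance pass (must start by day 22); patch build (must start by day 25). The earliest of those limits is day 22, so internal playtest must start by 22 − 7 = day 15.

15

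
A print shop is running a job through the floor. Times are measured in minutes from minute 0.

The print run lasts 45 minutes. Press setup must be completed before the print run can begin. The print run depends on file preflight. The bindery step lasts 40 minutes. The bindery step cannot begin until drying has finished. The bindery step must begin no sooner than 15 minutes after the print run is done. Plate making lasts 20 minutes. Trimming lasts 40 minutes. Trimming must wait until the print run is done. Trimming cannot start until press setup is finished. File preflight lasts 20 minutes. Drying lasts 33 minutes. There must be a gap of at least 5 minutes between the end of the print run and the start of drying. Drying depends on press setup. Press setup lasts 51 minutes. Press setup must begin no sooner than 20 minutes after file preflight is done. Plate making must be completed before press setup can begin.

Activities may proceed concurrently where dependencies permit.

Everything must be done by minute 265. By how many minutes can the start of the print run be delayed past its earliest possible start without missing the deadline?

Plate making can start immediately at minute 0; it finishes at minute 20.
Nothing blocks file preflight, so it runs from minute 0 to minute 20.
For press setup: file preflight (finishes minute 20, plus 20-minute gap → minute 40); plate making (finishes minute 20). Taking the maximum gives a start of minute 40, and it finishes at 40 + 51 = minute 91.
The print run has to wait for press setup (finishes minute 91); file preflight (finishes minute 20). The latest of these is minute 91, so the print run runs minute 91 to 91 + 45 = minute 136.

Working backward from the deadline:
To finish by minute 265, the bindery step (duration 40) must start no later than minute 225.
Since the bindery step (must start by minute 225) depends on it, drying must finish by minute 225. Backing off its 33-minute duration gives a latest start of minute 192.
Trimming has no dependents, so it just needs to finish by minute 265. Starting by 265 − 40 = minute 225 achieves that.
The print run has several dependents: drying (must start by minute 192, minus 5-minute gap → minute 187); trimming (must start by minute 225); the bindery step (must start by minute 225, minus 15-minute gap → minute 210). The earliest of those limits is minute 187, so the print run must start by 187 − 45 = minute 142.
So the print run can start as early as minute 91 and as late as minute 142, giving 142 − 91 = 51 minutes of slack.

51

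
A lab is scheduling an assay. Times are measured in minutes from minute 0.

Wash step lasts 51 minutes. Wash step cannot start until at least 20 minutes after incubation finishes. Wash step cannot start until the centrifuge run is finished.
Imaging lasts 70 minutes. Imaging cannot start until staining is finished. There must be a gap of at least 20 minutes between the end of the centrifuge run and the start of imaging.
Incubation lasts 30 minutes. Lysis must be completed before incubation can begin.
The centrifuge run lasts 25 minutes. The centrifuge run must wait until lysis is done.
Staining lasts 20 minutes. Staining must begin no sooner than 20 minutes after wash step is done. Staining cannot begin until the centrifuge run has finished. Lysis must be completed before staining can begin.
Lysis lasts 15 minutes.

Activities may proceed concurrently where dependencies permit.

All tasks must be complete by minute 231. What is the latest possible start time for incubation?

20

Nothing follows imaging; the deadline of minute 231 is its only limit. It must start by 231 − 70 = minute 161.
Since imaging (must start by minute 161) depends on it, staining must finish by minute 161. Backing off its 20-minute duration gives a latest start of minute 141.
Wash step has to be done before staining (must start by minute 141, minus 20-minute gap → minute 121). That means finishing by minute 121, i.e. starting by 121 − 51 = minute 70.
Incubation feeds into wash step (must start by minute 70, minus 20-minute gap → minute 50); so incubation must finish by minute 50 and therefore start by minute 20.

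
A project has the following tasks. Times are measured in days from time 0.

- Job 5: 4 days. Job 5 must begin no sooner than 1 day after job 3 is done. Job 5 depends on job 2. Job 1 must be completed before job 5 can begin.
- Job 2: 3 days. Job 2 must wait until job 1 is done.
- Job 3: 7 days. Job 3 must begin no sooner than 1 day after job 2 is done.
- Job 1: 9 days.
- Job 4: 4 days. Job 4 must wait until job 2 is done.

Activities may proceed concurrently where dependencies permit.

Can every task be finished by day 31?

Job 1 has no prerequisites, so it starts at day 0 and finishes at day 9.
After job 1 (finishes day 9), job 2 can start at day 9 and finishes at day 12.
Job 4 cannot begin until job 2 (finishes day 12). It runs from day 12 to 12 + 4 = day 16.
Job 3 waits on job 2 (finishes day 12, plus 1-day gap → day 13), so it starts at day 13 and finishes at 13 + 7 = day 20.
Job 5 has to wait for job 3 (finishes day 20, plus 1-day gap → day 21); job 2 (finishes day 12); job 1 (finishes day 9). The latest of these is day 21, so job 5 runs day 21 to 21 + 4 = day 25.
Every task is finished by day 25, which is no later than the deadline of 31, so the schedule is feasible.

Yes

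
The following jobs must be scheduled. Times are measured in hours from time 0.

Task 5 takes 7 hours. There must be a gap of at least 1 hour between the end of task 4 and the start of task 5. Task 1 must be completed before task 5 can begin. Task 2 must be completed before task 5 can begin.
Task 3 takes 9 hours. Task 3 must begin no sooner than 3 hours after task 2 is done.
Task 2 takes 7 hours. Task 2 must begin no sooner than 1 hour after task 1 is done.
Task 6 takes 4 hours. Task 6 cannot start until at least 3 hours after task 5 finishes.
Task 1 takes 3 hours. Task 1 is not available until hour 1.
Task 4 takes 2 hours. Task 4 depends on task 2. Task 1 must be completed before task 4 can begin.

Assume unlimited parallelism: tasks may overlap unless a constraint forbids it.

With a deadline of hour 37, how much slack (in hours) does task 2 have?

Task 1 waits on its own release at hour 1, so it starts at hour 1 and finishes at 1 + 3 = hour 4.
Task 2 cannot begin until task 1 (finishes hour 4, plus 1-hour gap → hour 5). It runs from hour 5 to 5 + 7 = hour 12.

Working backward from the deadline:
Task 3 has no dependents, so it just needs to finish by hour 37. Starting by 37 − 9 = hour 28 achieves that.
Task 6 has no dependents, so it just needs to finish by hour 37. Starting by 37 − 4 = hour 33 achieves that.
Task 5 has to be done before task 6 (must start by hour 33, minus 3-hour gap → hour 30). That means finishing by hour 30, i.e. starting by 30 − 7 = hour 23.
Since task 5 (must start by hour 23, minus 1-hour gap → hour 22) depends on it, task 4 must finish by hour 22. Backing off its 2-hour duration gives a latest start of hour 20.
Task 2 has several dependents: task 3 (must start by hour 28, minus 3-hour gap → hour 25); task 4 (must start by hour 20); task 5 (must start by hour 23). The earliest of those limits is hour 20, so task 2 must start by 20 − 7 = hour 13.
So task 2 can start as early as hour 5 and as late as hour 13, giving 13 − 5 = 8 hours of slack.

8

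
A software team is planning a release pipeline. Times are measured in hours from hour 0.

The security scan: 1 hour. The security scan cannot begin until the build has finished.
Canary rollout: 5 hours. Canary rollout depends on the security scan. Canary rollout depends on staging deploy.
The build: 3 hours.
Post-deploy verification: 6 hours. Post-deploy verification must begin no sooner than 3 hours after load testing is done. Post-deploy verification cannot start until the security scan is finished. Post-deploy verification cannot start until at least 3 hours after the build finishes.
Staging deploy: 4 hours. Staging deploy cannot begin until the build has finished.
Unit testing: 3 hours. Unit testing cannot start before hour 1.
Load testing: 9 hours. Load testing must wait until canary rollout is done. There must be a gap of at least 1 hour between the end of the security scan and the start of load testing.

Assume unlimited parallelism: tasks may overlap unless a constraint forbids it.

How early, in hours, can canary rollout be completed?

Nothing blocks the build, so it runs from hour 0 to hour 3.
Staging deploy cannot begin until the build (finishes hour 3). It runs from hour 3 to 3 + 4 = hour 7.
The security scan waits on the build (finishes hour 3), so it starts at hour 3 and finishes at 3 + 1 = hour 4.
Canary rollout cannot start until the security scan (finishes hour 4); staging deploy (finishes hour 7). The controlling bound is hour 7, so canary rollout finishes at 7 + 5 = hour 12.

12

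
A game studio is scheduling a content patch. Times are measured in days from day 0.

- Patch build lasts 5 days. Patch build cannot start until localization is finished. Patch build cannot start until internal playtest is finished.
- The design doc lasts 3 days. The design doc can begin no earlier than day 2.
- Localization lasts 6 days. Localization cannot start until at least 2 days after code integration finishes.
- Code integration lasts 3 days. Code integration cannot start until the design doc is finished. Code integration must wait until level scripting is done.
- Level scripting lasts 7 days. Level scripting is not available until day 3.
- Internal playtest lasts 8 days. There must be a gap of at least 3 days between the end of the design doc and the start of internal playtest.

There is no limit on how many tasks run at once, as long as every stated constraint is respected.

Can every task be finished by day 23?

No

Level scripting waits on its own release at day 3, so it starts at day 3 and finishes at 3 + 7 = day 10.
The design doc waits on its own release at day 2, so it starts at day 2 and finishes at 2 + 3 = day 5.
After the design doc (finishes day 5, plus 3-day gap → day 8), internal playtest can start at day 8 and finishes at day 16.
Code integration cannot start until the design doc (finishes day 5); level scripting (finishes day 10). The controlling bound is day 10, so code integration finishes at 10 + 3 = day 13.
Localization cannot begin until code integration (finishes day 13, plus 2-day gap → day 15). It runs from day 15 to 15 + 6 = day 21.
Patch build needs all of localization (finishes day 21); internal playtest (finishes day 16). That puts its earliest start at day 21; it finishes at 21 + 5 = day 26.
The earliest everything can be done is day 26, which is after the deadline of 23, so it is not possible.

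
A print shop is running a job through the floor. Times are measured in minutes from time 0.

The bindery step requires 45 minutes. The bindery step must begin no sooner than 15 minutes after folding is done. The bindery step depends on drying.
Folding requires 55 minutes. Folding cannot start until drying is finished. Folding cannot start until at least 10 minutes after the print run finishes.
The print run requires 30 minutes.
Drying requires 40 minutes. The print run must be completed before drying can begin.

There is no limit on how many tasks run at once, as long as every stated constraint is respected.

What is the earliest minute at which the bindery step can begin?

140

The print run has no prerequisites, so it starts at minute 0 and finishes at minute 30.
Drying waits on the print run (finishes minute 30), so it starts at minute 30 and finishes at 30 + 40 = minute 70.
Folding cannot start until drying (finishes minute 70); the print run (finishes minute 30, plus 10-minute gap → minute 40). The controlling bound is minute 70, so folding finishes at 70 + 55 = minute 125.
The bindery step waits on folding (finishes minute 125, plus 15-minute gap → minute 140); drying (finishes minute 70). The latest of these is minute 140, which is the earliest the bindery step can start.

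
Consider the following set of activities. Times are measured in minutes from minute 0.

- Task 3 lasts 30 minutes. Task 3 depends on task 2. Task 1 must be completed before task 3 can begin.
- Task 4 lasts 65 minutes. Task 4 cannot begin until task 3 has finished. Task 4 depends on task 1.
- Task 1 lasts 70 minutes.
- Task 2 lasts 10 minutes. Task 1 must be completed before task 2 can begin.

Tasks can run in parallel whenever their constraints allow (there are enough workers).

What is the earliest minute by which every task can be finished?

175

Task 1 can start immediately at minute 0; it finishes at minute 70.
Task 2 cannot begin until task 1 (finishes minute 70). It runs from minute 70 to 70 + 10 = minute 80.
Task 3 cannot start until task 2 (finishes minute 80); task 1 (finishes minute 70). The controlling bound is minute 80, so task 3 finishes at 80 + 30 = minute 110.
Task 4 needs all of task 3 (finishes minute 110); task 1 (finishes minute 70). That puts its earliest start at minute 110; it finishes at 110 + 65 = minute 175.
All tasks are finished once the last one completes. Finish times: Task 1 at 70, Task 2 at 80, Task 3 at 110, Task 4 at 175. The latest is minute 175.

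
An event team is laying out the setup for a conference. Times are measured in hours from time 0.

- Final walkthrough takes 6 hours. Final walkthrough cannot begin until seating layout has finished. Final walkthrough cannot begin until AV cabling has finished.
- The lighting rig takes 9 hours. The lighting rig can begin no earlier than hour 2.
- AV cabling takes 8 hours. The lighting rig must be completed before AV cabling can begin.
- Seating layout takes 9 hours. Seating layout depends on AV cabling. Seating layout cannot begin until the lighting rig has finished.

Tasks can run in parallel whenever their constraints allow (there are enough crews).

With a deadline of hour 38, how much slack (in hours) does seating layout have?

The lighting rig waits on its own release at hour 2, so it starts at hour 2 and finishes at 2 + 9 = hour 11.
AV cabling cannot begin until the lighting rig (finishes hour 11). It runs from hour 11 to 11 + 8 = hour 19.
Seating layout cannot start until AV cabling (finishes hour 19); the lighting rig (finishes hour 11). The controlling bound is hour 19, so seating layout finishes at 19 + 9 = hour 28.

Working backward from the deadline:
Final walkthrough must finish by hour 38; it takes 6 hours, so it must start by 38 − 6 = hour 32.
Seating layout has to be done before final walkthrough (must start by hour 32). That means finishing by hour 32, i.e. starting by 32 − 9 = hour 23.
So seating layout can start as early as hour 19 and as late as hour 23, giving 23 − 19 = 4 hours of slack.

4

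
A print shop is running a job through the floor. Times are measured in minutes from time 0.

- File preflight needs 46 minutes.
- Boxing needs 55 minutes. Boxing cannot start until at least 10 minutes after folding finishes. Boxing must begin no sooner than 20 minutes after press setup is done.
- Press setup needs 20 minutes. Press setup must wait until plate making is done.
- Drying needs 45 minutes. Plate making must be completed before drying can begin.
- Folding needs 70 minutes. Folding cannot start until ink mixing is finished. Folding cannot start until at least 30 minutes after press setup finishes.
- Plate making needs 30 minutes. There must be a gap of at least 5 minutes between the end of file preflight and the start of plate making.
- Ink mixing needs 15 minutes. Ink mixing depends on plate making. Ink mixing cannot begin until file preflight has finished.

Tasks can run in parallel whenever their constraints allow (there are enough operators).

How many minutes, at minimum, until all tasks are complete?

File preflight can start immediately at minute 0; it finishes at minute 46.
Plate making cannot begin until file preflight (finishes minute 46, plus 5-minute gap → minute 51). It runs from minute 51 to 51 + 30 = minute 81.
Drying cannot begin until plate making (finishes minute 81). It runs from minute 81 to 81 + 45 = minute 126.
Press setup waits on plate making (finishes minute 81), so it starts at minute 81 and finishes at 81 + 20 = minute 101.
For ink mixing: plate making (finishes minute 81); file preflight (finishes minute 46). Taking the maximum gives a start of minute 81, and it finishes at 81 + 15 = minute 96.
Folding needs all of ink mixing (finishes minute 96); press setup (finishes minute 101, plus 30-minute gap → minute 131). That puts its earliest start at minute 131; it finishes at 131 + 70 = minute 201.
Boxing cannot start until folding (finishes minute 201, plus 10-minute gap → minute 211); press setup (finishes minute 101, plus 20-minute gap → minute 121). The controlling bound is minute 211, so boxing finishes at 211 + 55 = minute 266.
All tasks are finished once the last one completes. Finish times: File preflight at 46, Plate making at 81, Ink mixing at 96, Press setup at 101, Drying at 126, Folding at 201, Boxing at 266. The latest is minute 266.

266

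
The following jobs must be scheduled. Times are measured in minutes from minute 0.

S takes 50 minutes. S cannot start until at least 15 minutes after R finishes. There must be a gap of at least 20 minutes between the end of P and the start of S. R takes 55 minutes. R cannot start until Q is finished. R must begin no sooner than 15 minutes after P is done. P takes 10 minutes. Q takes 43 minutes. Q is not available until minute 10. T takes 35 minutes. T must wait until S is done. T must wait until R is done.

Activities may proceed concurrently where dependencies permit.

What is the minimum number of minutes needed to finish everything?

208

After its own release at minute 10, Q can start at minute 10 and finishes at minute 53.
Nothing blocks P, so it runs from minute 0 to minute 10.
For R: Q (finishes minute 53); P (finishes minute 10, plus 15-minute gap → minute 25). Taking the maximum gives a start of minute 53, and it finishes at 53 + 55 = minute 108.
S has to wait for R (finishes minute 108, plus 15-minute gap → minute 123); P (finishes minute 10, plus 20-minute gap → minute 30). The latest of these is minute 123, so S runs minute 123 to 123 + 50 = minute 173.
For T: S (finishes minute 173); R (finishes minute 108). Taking the maximum gives a start of minute 173, and it finishes at 173 + 35 = minute 208.
All tasks are finished once the last one completes. Finish times: P at 10, Q at 53, R at 108, S at 173, T at 208. The latest is minute 208.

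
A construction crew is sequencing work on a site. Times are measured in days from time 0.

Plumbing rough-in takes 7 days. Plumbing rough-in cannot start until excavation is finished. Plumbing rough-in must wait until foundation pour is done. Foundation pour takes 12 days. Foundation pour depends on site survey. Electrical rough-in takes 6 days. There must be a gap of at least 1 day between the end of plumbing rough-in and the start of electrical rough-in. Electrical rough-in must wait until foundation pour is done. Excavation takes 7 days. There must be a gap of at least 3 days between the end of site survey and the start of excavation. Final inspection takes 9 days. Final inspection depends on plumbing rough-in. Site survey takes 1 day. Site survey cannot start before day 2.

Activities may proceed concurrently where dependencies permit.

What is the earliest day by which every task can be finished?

After its own release at day 2, site survey can start at day 2 and finishes at day 3.
After site survey (finishes day 3), foundation pour can start at day 3 and finishes at day 15.
Excavation waits on site survey (finishes day 3, plus 3-day gap → day 6), so it starts at day 6 and finishes at 6 + 7 = day 13.
Plumbing rough-in needs all of excavation (finishes day 13); foundation pour (finishes day 15). That puts its earliest start at day 15; it finishes at 15 + 7 = day 22.
Final inspection cannot begin until plumbing rough-in (finishes day 22). It runs from day 22 to 22 + 9 = day 31.
Electrical rough-in cannot start until plumbing rough-in (finishes day 22, plus 1-day gap → day 23); foundation pour (finishes day 15). The controlling bound is day 23, so electrical rough-in finishes at 23 + 6 = day 29.
All tasks are finished once the last one completes. Finish times: Site survey at 3, Excavation at 13, Foundation pour at 15, Plumbing rough-in at 22, Electrical rough-in at 29, Final inspection at 31. The latest is day 31.

31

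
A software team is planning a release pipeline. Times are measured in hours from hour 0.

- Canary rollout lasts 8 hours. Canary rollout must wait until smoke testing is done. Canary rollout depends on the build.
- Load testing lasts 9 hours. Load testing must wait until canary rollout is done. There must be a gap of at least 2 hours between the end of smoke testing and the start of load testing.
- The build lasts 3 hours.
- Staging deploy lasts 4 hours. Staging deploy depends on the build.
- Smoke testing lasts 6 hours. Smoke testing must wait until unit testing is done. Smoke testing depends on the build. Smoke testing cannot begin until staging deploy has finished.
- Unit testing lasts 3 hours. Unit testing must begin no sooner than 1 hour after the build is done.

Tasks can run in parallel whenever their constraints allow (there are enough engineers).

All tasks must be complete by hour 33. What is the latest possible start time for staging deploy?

6

Load testing has no dependents, so it just needs to finish by hour 33. Starting by 33 − 9 = hour 24 achieves that.
Since load testing (must start by hour 24) depends on it, canary rollout must finish by hour 24. Backing off its 8-hour duration gives a latest start of hour 16.
Smoke testing must finish in time for canary rollout (must start by hour 16); load testing (must start by hour 24, minus 2-hour gap → hour 22). The tightest is hour 16, so smoke testing must start by 16 − 6 = hour 10.
Staging deploy has to be done before smoke testing (must start by hour 10). That means finishing by hour 10, i.e. starting by 10 − 4 = hour 6.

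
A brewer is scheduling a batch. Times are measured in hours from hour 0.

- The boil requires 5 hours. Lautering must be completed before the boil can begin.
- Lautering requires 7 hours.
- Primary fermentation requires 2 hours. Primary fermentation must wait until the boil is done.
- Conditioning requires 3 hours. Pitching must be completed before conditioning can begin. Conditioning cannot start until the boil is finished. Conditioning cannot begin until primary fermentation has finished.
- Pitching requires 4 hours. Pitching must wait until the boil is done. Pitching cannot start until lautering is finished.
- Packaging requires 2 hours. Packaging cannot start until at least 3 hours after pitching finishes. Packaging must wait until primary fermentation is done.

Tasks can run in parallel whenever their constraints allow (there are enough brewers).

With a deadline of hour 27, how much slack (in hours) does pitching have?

Lautering has no prerequisites, so it starts at hour 0 and finishes at hour 7.
After lautering (finishes hour 7), the boil can start at hour 7 and finishes at hour 12.
Pitching needs all of the boil (finishes hour 12); lautering (finishes hour 7). That puts its earliest start at hour 12; it finishes at 12 + 4 = hour 16.

Working backward from the deadline:
Conditioning has no dependents, so it just needs to finish by hour 27. Starting by 27 − 3 = hour 24 achieves that.
Packaging has no dependents, so it just needs to finish by hour 27. Starting by 27 − 2 = hour 25 achieves that.
For pitching: conditioning (must start by hour 24); packaging (must start by hour 25, minus 3-hour gap → hour 22). The most restrictive is hour 22; with a 4-hour duration, pitching must start by hour 18.
So pitching can start as early as hour 12 and as late as hour 18, giving 18 − 12 = 6 hours of slack.

6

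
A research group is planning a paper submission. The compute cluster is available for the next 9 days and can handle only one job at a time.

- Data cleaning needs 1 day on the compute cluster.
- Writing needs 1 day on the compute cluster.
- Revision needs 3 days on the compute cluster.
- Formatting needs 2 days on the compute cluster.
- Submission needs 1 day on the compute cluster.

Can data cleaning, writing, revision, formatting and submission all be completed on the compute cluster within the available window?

Running back to back, the jobs need 1 + 1 + 3 + 2 + 1 = 8 days on the compute cluster.
Since 8 ≤ 9, they fit within the window.

Yes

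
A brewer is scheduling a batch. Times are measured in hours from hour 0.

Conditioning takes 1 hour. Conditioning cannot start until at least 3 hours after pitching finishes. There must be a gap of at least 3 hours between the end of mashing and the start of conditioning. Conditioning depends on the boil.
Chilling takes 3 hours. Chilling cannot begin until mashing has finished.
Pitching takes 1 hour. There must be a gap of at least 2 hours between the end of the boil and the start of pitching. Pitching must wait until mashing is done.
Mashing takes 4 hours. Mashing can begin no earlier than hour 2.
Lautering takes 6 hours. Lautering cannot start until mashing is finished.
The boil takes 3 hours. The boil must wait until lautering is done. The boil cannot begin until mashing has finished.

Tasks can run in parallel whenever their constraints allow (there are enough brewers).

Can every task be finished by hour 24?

Yes

Mashing waits on its own release at hour 2, so it starts at hour 2 and finishes at 2 + 4 = hour 6.
Chilling cannot begin until mashing (finishes hour 6). It runs from hour 6 to 6 + 3 = hour 9.
Lautering waits on mashing (finishes hour 6), so it starts at hour 6 and finishes at 6 + 6 = hour 12.
The boil has to wait for lautering (finishes hour 12); mashing (finishes hour 6). The latest of these is hour 12, so the boil runs hour 12 to 12 + 3 = hour 15.
Pitching has to wait for the boil (finishes hour 15, plus 2-hour gap → hour 17); mashing (finishes hour 6). The latest of these is hour 17, so pitching runs hour 17 to 17 + 1 = hour 18.
Conditioning needs all of pitching (finishes hour 18, plus 3-hour gap → hour 21); mashing (finishes hour 6, plus 3-hour gap → hour 9); the boil (finishes hour 15). That puts its earliest start at hour 21; it finishes at 21 + 1 = hour 22.
Every task is finished by hour 22, which is no later than the deadline of 24, so the schedule is feasible.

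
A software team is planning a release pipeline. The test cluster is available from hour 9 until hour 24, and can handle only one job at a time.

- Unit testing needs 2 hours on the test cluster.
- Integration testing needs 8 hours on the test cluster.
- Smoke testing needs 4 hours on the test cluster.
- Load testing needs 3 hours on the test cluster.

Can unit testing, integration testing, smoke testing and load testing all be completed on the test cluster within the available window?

The test cluster window is 24 − 9 = 15 hours.
Running back to back, the jobs need 2 + 8 + 4 + 3 = 17 hours on the test cluster.
Since 17 > 15, they cannot all fit.

No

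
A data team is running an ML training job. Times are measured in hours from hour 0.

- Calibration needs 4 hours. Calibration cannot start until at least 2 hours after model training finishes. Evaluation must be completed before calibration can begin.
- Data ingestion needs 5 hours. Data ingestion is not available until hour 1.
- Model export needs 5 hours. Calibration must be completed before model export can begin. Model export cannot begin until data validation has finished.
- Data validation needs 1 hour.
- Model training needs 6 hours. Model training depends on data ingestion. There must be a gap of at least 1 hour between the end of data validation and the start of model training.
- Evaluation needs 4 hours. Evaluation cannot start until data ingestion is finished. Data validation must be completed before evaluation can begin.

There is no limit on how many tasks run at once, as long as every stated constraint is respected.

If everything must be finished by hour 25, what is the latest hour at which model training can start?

8

Model export must finish by hour 25; it takes 5 hours, so it must start by 25 − 5 = hour 20.
Since model export (must start by hour 20) depends on it, calibration must finish by hour 20. Backing off its 4-hour duration gives a latest start of hour 16.
Model training must finish before calibration (must start by hour 16, minus 2-hour gap → hour 14). With a 6-hour duration, model training must start by 14 − 6 = hour 8.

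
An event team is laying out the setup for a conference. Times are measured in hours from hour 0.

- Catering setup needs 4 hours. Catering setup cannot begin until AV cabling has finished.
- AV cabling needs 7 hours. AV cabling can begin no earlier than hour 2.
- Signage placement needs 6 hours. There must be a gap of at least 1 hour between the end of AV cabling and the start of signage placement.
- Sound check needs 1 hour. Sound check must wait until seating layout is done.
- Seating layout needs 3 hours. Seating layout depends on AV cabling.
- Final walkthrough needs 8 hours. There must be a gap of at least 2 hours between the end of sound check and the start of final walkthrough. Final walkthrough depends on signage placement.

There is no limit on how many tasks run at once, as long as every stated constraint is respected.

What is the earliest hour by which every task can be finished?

After its own release at hour 2, AV cabling can start at hour 2 and finishes at hour 9.
Catering setup cannot begin until AV cabling (finishes hour 9). It runs from hour 9 to 9 + 4 = hour 13.
After AV cabling (finishes hour 9, plus 1-hour gap → hour 10), signage placement can start at hour 10 and finishes at hour 16.
Seating layout cannot begin until AV cabling (finishes hour 9). It runs from hour 9 to 9 + 3 = hour 12.
After seating layout (finishes hour 12), sound check can start at hour 12 and finishes at hour 13.
Final walkthrough has to wait for sound check (finishes hour 13, plus 2-hour gap → hour 15); signage placement (finishes hour 16). The latest of these is hour 16, so final walkthrough runs hour 16 to 16 + 8 = hour 24.
All tasks are finished once the last one completes. Finish times: AV cabling at 9, Seating layout at 12, Signage placement at 16, Catering setup at 13, Sound check at 13, Final walkthrough at 24. The latest is hour 24.

24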